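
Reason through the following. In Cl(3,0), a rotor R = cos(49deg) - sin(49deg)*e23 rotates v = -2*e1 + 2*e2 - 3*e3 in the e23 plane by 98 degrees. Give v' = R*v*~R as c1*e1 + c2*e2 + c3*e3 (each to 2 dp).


Rotor R = cos(49deg) - sin(49deg)*e23
Rotation angle theta = 2 * 49 = 98 degrees in the e23 plane (e2 -> e3).
The component perpendicular to the plane (e1) is invariant: v'_1 = v1 = -2.00
cos(98deg) = -0.1392, sin(98deg) = 0.9903
v'_2 = v2*cos(theta) - v3*sin(theta) = 2*(-0.1392) - (-3)*0.9903 = 2.69
v'_3 = v2*sin(theta) + v3*cos(theta) = 2*0.9903 + (-3)*(-0.1392) = 2.40
v' = -2.00*e1 + 2.69*e2 + 2.40*e3


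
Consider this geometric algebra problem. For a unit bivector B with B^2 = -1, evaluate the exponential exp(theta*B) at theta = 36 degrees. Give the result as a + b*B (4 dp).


For a unit bivector B with B^2 = -1, the exponential series gives
e^(theta*B) = cos(theta) + sin(theta)*B (the GA analogue of Euler's formula).
theta = 36 degrees = 0.628319 rad
cos(36 deg) = 0.8090
sin(36 deg) = 0.5878
exp(theta*B) = 0.8090 + 0.5878*B


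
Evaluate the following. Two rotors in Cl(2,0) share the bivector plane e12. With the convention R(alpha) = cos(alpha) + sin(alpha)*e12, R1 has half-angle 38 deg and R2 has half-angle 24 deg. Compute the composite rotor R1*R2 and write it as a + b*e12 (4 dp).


Same-plane rotors commute and their half-angles add:
R1*R2 = cos(a1 + a2) + sin(a1 + a2)*e12.
a1 + a2 = 38 + 24 = 62 deg
cos(62 deg) = 0.4695
sin(62 deg) = 0.8829
R1*R2 = 0.4695 + 0.8829*e12


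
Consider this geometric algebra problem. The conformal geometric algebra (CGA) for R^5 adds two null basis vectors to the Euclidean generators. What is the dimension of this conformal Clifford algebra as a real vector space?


The conformal model of R^5 uses Cl(6,1): the 5 Euclidean generators plus two extra orthogonal generators e+ (e+^2 = +1) and e- (e-^2 = -1), from which the null vectors e0, einf are built.
Number of generators m = 5 + 2 = 7.
dim Cl(p,q) = 2^m = 2^7 = 128


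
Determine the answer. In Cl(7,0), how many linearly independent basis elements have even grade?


Even subalgebra dimension = 2^(n-1)
n = 7 + 0 = 7
2^(7 - 1) = 2^6 = 64
Verification: sum of C(7,k) for even k = 1 + 21 + 35 + 7 = 64
Result = 64


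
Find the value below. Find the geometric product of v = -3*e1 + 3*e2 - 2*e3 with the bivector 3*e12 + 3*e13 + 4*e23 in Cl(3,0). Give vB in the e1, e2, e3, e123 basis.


vB has grade-1 (vector) and grade-3 (trivector) parts: vB = (v _| B) + (v ^ B).
Vector part <vB>_1:
  e1: -v2*b12 - v3*b13 = -(3)*(3) - (-2)*(3) = -3
  e2: v1*b12 - v3*b23 = (-3)*(3) - (-2)*(4) = -1
  e3: v1*b13 + v2*b23 = (-3)*(3) + (3)*(4) = 3
Trivector part <vB>_3:
  e123: v1*b23 - v2*b13 + v3*b12 = (-3)*(4) - (3)*(3) + (-2)*(3) = -27
vB = -3*e1 - 1*e2 + 3*e3 - 27*e123


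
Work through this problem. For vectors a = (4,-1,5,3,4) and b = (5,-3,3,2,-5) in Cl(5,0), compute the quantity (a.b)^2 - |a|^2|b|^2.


a . b = 4*5 + (-1)*(-3) + 5*3 + 3*2 + 4*(-5)
= 20 + 3 + 15 + 6 + (-20) = 24
|a|^2 = 4^2 + (-1)^2 + 5^2 + 3^2 + 4^2 = 67
|b|^2 = 5^2 + (-3)^2 + 3^2 + 2^2 + (-5)^2 = 72
(a.b)^2 = 24^2 = 576
|a|^2 * |b|^2 = 67 * 72 = 4824
Result = 576 - 4824 = -4248


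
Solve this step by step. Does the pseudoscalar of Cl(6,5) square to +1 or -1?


The pseudoscalar I = e1...e_n (product of all n generators) of Cl(p,q) satisfies I^2 = (-1)^(q + n(n-1)/2).
p = 6, q = 5, n = p + q = 11
n(n-1)/2 = 11 * 10 / 2 = 55
Exponent = q + n(n-1)/2 = 5 + 55 = 60
I^2 = (-1)^60 = +1


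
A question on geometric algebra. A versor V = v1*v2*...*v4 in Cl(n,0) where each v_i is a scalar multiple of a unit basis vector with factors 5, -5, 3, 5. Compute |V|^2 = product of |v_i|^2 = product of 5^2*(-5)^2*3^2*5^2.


Each vector v_i has |v_i|^2 = s_i^2
Squared scales: 5^2 = 25, (-5)^2 = 25, 3^2 = 9, 5^2 = 25
|V|^2 = 25 * 25 * 9 * 25
= 140625


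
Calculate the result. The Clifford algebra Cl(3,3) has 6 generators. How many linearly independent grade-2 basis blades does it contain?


Number of grade-k basis blades in Cl(p,q) with n = p + q is C(n, k).
n = 3 + 3 = 6
C(6, 2) = 6! / (2! * 4!)
= 720 / (2 * 24)
= 15


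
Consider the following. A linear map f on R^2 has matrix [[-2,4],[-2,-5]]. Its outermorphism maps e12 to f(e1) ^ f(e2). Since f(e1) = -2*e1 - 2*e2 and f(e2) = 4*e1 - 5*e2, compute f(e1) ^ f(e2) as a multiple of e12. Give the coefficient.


The outermorphism of a linear map f sends e1^e2 to f(e1)^f(e2).
f(e1) = -2*e1 - 2*e2
f(e2) = 4*e1 - 5*e2
f(e1) ^ f(e2) = (-2*e1 - 2*e2) ^ (4*e1 - 5*e2)
= (-2)*(-5)*e12 + (-2)*4*e21
= (10 - (-8))*e12
= 18*e12
Coefficient = 18


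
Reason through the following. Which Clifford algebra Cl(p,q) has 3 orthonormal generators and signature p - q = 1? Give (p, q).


We need p + q = 3 and p - q = 1.
Adding: 2p = 3 + 1 = 4, so p = 2.
Then q = 3 - 2 = 1.
(p, q) = (2, 1)


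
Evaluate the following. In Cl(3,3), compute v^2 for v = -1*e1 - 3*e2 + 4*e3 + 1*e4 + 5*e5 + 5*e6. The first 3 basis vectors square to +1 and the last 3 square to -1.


v^2 = sum of c_i^2 * e_i^2
Positive signature terms (e_i^2 = +1): (-1)^2 + (-3)^2 + 4^2 = 26
Negative signature terms (e_j^2 = -1): 1^2 + 5^2 + 5^2 = 51
v^2 = 26 - 51 = -25


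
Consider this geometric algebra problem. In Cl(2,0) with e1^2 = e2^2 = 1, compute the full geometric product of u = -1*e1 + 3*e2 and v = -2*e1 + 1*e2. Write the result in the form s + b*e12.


Expand: (-1*e1 + 3*e2)(-2*e1 + 1*e2)
= (-1)*(-2)*e1e1 + (-1)*1*e1e2 + 3*(-2)*e2e1 + 3*1*e2e2
Using e1^2 = e2^2 = 1, e2e1 = -e1e2:
Scalar part s = (-1)*(-2) + 3*1 = 2 + 3 = 5
Bivector part b = (-1)*1 - 3*(-2) = -1 - (-6) = 5
uv = 5 + 5*e12


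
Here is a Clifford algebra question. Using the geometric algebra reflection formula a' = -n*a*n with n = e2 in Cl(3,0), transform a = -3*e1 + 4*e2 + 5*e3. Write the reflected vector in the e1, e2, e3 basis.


Reflection formula: a' = -n*a*n, with n = e2 (unit vector, n^2 = 1).
For reflection through hyperplane perp to e2:
The component along e2 flips sign, others stay.
a = (-3, 4, 5)
a' = (-3, -4, 5)
a' = -3*e1 - 4*e2 + 5*e3


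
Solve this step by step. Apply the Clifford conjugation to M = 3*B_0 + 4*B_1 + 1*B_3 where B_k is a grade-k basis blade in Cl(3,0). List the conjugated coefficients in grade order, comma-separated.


Clifford conjugate sign for grade k: (-1)^(k(k+1)/2)
Grade 0: (-1)^(0*1/2) = (-1)^0 = 1, coeff 3 -> 3
Grade 1: (-1)^(1*2/2) = (-1)^1 = -1, coeff 4 -> -4
Grade 3: (-1)^(3*4/2) = (-1)^6 = 1, coeff 1 -> 1
Conjugated coefficients: 3, -4, 1


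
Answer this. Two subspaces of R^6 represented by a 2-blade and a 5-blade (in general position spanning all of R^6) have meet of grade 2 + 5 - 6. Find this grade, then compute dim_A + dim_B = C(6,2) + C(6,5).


Meet grade = grade(A) + grade(B) - n
= 2 + 5 - 6 = 1
C(6,2) = 15
C(6,5) = 6
dim_A + dim_B = 15 + 6 = 21


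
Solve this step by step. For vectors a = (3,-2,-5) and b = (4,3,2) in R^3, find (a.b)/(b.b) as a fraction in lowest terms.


Projection coefficient = (a . b) / (b . b)
a . b = 3*4 + (-2)*3 + (-5)*2
= 12 + (-6) + (-10) = -4
b . b = 4^2 + 3^2 + 2^2
= 16 + 9 + 4 = 29
Coefficient = -4/29
In lowest terms: -4/29


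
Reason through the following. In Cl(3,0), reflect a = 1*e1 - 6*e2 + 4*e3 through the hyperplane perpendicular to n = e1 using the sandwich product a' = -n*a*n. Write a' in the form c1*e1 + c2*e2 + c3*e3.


Reflection formula: a' = -n*a*n, with n = e1 (unit vector, n^2 = 1).
For reflection through hyperplane perp to e1:
The component along e1 flips sign, others stay.
a = (1, -6, 4)
a' = (-1, -6, 4)
a' = -1*e1 - 6*e2 + 4*e3


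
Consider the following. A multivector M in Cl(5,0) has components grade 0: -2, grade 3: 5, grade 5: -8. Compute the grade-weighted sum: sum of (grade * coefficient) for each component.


Grade-weighted sum = sum of grade_k * coefficient_k
0*(-2) = 0
3*5 = 15
5*(-8) = -40
Total = 0 + 15 + (-40) = -25


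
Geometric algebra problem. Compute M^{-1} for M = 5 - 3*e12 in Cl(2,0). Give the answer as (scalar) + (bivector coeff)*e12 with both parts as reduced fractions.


M = 5 - 3*e12, where e12^2 = -1.
Since M commutes with its reverse ~M = a - b*e12, M * ~M = a^2 - b^2*e12^2 = a^2 + b^2.
So M^{-1} = ~M / (a^2 + b^2) = (a - b*e12)/(a^2 + b^2).
a^2 + b^2 = 25 + 9 = 34
Scalar part = 5/34 = 5/34
Bivector coeff = 3/34 = 3/34
M^{-1} = 5/34 + 3/34*e12


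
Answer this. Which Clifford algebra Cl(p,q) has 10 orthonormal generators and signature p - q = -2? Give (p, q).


We need p + q = 10 and p - q = -2.
Adding: 2p = 10 + (-2) = 8, so p = 4.
Then q = 10 - 4 = 6.
(p, q) = (4, 6)


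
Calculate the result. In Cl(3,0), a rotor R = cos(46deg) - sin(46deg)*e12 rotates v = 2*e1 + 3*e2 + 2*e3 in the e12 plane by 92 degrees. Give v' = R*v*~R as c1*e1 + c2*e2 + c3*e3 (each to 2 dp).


Rotor R = cos(46deg) - sin(46deg)*e12
Rotation angle theta = 2 * 46 = 92 degrees in the e12 plane (e1 -> e2).
The component perpendicular to the plane (e3) is invariant: v'_3 = v3 = 2.00
cos(92deg) = -0.0349, sin(92deg) = 0.9994
v'_1 = v1*cos(theta) - v2*sin(theta) = 2*(-0.0349) - 3*0.9994 = -3.07
v'_2 = v1*sin(theta) + v2*cos(theta) = 2*0.9994 + 3*(-0.0349) = 1.89
v' = -3.07*e1 + 1.89*e2 + 2.00*e3


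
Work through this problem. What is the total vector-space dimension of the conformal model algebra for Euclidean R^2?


The conformal model of R^2 uses Cl(3,1): the 2 Euclidean generators plus two extra orthogonal generators e+ (e+^2 = +1) and e- (e-^2 = -1), from which the null vectors e0, einf are built.
Number of generators m = 2 + 2 = 4.
dim Cl(p,q) = 2^m = 2^4 = 16


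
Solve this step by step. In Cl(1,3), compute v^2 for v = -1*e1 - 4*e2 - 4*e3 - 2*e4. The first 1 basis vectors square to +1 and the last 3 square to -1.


v^2 = sum of c_i^2 * e_i^2
Positive signature terms (e_i^2 = +1): (-1)^2 = 1
Negative signature terms (e_j^2 = -1): (-4)^2 + (-4)^2 + (-2)^2 = 36
v^2 = 1 - 36 = -35


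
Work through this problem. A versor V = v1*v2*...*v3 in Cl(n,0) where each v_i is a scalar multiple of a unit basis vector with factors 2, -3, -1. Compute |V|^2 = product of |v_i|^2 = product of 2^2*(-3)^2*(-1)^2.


Each vector v_i has |v_i|^2 = s_i^2
Squared scales: 2^2 = 4, (-3)^2 = 9, (-1)^2 = 1
|V|^2 = 4 * 9 * 1
= 36


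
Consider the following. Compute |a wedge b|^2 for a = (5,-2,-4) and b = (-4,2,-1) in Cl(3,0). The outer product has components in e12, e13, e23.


a wedge b = (a1*b2 - a2*b1)*e12 + (a1*b3 - a3*b1)*e13 + (a2*b3 - a3*b2)*e23
e12 coeff: 5*2 - (-2)*(-4) = 10 - 8 = 2
e13 coeff: 5*(-1) - (-4)*(-4) = -5 - 16 = -21
e23 coeff: (-2)*(-1) - (-4)*2 = 2 - (-8) = 10
|a wedge b|^2 = 2^2 + (-21)^2 + 10^2
= 4 + 441 + 100
= 545


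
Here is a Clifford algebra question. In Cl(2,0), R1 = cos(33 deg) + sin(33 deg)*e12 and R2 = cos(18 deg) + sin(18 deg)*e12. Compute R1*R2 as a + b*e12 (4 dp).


Same-plane rotors commute and their half-angles add:
R1*R2 = cos(a1 + a2) + sin(a1 + a2)*e12.
a1 + a2 = 33 + 18 = 51 deg
cos(51 deg) = 0.6293
sin(51 deg) = 0.7771
R1*R2 = 0.6293 + 0.7771*e12


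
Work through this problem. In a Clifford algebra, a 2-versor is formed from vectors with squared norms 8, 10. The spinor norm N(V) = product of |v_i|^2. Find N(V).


Spinor norm N(V) = |v1|^2 * |v2|^2 * ... * |v2|^2
= 8 * 10
Running product: 8, 80
N(V) = 80


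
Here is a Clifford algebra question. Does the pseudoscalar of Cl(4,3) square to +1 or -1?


The pseudoscalar I = e1...e_n (product of all n generators) of Cl(p,q) satisfies I^2 = (-1)^(q + n(n-1)/2).
p = 4, q = 3, n = p + q = 7
n(n-1)/2 = 7 * 6 / 2 = 21
Exponent = q + n(n-1)/2 = 3 + 21 = 24
I^2 = (-1)^24 = +1


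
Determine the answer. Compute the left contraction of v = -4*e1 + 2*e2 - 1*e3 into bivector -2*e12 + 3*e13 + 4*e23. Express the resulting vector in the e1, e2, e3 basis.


Left contraction v _| B = <vB>_1 (grade-1 part of the geometric product vB).
Using e1_|e12 = e2, e2_|e12 = -e1, e1_|e13 = e3, e3_|e13 = -e1, e2_|e23 = e3, e3_|e23 = -e2:
e1 coeff: -v2*b12 - v3*b13 = -(2)*(-2) - (-1)*(3) = 7
e2 coeff: v1*b12 - v3*b23 = (-4)*(-2) - (-1)*(4) = 12
e3 coeff: v1*b13 + v2*b23 = (-4)*(3) + (2)*(4) = -4
v _| B = 7*e1 + 12*e2 - 4*e3


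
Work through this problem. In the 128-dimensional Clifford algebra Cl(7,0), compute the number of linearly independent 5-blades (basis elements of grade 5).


Number of grade-k basis blades in Cl(p,q) with n = p + q is C(n, k).
n = 7 + 0 = 7
C(7, 5) = 7! / (5! * 2!)
= 5040 / (120 * 2)
= 21


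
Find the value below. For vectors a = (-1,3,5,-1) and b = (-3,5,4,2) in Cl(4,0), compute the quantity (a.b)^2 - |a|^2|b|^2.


a . b = (-1)*(-3) + 3*5 + 5*4 + (-1)*2
= 3 + 15 + 20 + (-2) = 36
|a|^2 = (-1)^2 + 3^2 + 5^2 + (-1)^2 = 36
|b|^2 = (-3)^2 + 5^2 + 4^2 + 2^2 = 54
(a.b)^2 = 36^2 = 1296
|a|^2 * |b|^2 = 36 * 54 = 1944
Result = 1296 - 1944 = -648


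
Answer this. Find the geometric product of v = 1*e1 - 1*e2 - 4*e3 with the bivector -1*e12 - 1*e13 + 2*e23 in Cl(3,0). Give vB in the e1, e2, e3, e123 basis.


vB has grade-1 (vector) and grade-3 (trivector) parts: vB = (v _| B) + (v ^ B).
Vector part <vB>_1:
  e1: -v2*b12 - v3*b13 = -(-1)*(-1) - (-4)*(-1) = -5
  e2: v1*b12 - v3*b23 = (1)*(-1) - (-4)*(2) = 7
  e3: v1*b13 + v2*b23 = (1)*(-1) + (-1)*(2) = -3
Trivector part <vB>_3:
  e123: v1*b23 - v2*b13 + v3*b12 = (1)*(2) - (-1)*(-1) + (-4)*(-1) = 5
vB = -5*e1 + 7*e2 - 3*e3 + 5*e123


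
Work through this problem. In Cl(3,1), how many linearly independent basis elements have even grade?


Even subalgebra dimension = 2^(n-1)
n = 3 + 1 = 4
2^(4 - 1) = 2^3 = 8
Verification: sum of C(4,k) for even k = 1 + 6 + 1 = 8
Result = 8


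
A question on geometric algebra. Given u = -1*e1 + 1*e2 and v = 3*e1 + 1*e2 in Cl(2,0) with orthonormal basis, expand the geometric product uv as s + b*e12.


Expand: (-1*e1 + 1*e2)(3*e1 + 1*e2)
= (-1)*3*e1e1 + (-1)*1*e1e2 + 1*3*e2e1 + 1*1*e2e2
Using e1^2 = e2^2 = 1, e2e1 = -e1e2:
Scalar part s = (-1)*3 + 1*1 = -3 + 1 = -2
Bivector part b = (-1)*1 - 1*3 = -1 - 3 = -4
uv = -2 - 4*e12


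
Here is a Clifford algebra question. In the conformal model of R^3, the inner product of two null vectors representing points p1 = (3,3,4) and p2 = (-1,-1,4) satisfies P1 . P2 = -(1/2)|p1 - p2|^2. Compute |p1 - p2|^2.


p1 - p2 = (4, 4, 0)
|p1 - p2|^2 = 4^2 + 4^2 + 0^2
= 16 + 16 + 0
= 32


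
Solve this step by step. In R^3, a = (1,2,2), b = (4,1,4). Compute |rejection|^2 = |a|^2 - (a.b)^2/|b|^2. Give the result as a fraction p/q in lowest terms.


|a|^2 = 1^2 + 2^2 + 2^2 = 9
|b|^2 = 4^2 + 1^2 + 4^2 = 33
a . b = 1*4 + 2*1 + 2*4 = 14
(a.b)^2 = 14^2 = 196
|rej|^2 = 9 - 196/33
= (297 - 196)/33
= 101/33
In lowest terms: 101/33


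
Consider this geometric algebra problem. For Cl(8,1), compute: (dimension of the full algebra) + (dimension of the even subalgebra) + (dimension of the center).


n = 8 + 1 = 9
Total dim = 2^9 = 512
Even subalgebra dim = 2^8 = 256
n is odd, so center dim = 2
Sum = 512 + 256 + 2 = 770


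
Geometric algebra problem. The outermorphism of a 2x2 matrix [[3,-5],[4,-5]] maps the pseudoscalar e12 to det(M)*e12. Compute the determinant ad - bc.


The outermorphism of a linear map f sends e1^e2 to f(e1)^f(e2).
f(e1) = 3*e1 + 4*e2
f(e2) = -5*e1 - 5*e2
f(e1) ^ f(e2) = (3*e1 + 4*e2) ^ (-5*e1 - 5*e2)
= 3*(-5)*e12 + 4*(-5)*e21
= (-15 - (-20))*e12
= 5*e12
Coefficient = 5


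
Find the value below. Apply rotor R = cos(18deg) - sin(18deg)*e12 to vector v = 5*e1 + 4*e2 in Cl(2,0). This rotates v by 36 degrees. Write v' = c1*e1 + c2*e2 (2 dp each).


Rotor R = cos(18deg) - sin(18deg)*e12
Rotation angle theta = 2 * 18 = 36 degrees
v' = R*v*~R rotates v by theta.
cos(36deg) = 0.8090, sin(36deg) = 0.5878
v'_1 = 5*cos(36deg) - 4*sin(36deg)
= 5*0.8090 - 4*0.5878
= 1.69
v'_2 = 5*sin(36deg) + 4*cos(36deg)
= 5*0.5878 + 4*0.8090
= 6.17
v' = 1.69*e1 + 6.17*e2


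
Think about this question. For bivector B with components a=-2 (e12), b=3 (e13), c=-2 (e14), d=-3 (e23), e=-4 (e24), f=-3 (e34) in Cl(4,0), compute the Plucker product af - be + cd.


Plucker relation: af - be + cd
a*f = (-2)*(-3) = 6
b*e = 3*(-4) = -12
c*d = (-2)*(-3) = 6
af - be + cd = 6 - (-12) + 6
= 24


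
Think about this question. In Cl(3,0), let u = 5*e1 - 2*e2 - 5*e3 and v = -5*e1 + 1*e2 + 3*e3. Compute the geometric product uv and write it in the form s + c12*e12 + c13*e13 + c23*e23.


In Cl(3,0): e_i^2 = 1, e_ie_j = -e_je_i for i != j.
Scalar part = u . v = 5*(-5) + (-2)*1 + (-5)*3
= -25 + (-2) + (-15) = -42
e12 coeff = 5*1 - (-2)*(-5) = 5 - 10 = -5
e13 coeff = 5*3 - (-5)*(-5) = 15 - 25 = -10
e23 coeff = (-2)*3 - (-5)*1 = -6 - (-5) = -1
uv = -42 - 5*e12 - 10*e13 - 1*e23


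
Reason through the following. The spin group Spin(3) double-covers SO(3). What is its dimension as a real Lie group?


Spin(n) double-covers SO(n); both have Lie algebra so(n) of dimension n(n-1)/2.
n = 3
n(n-1) = 3 * 2 = 6
dim Spin(3) = 6/2 = 3


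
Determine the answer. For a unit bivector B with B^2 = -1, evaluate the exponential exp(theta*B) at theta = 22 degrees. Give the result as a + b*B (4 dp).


For a unit bivector B with B^2 = -1, the exponential series gives
e^(theta*B) = cos(theta) + sin(theta)*B (the GA analogue of Euler's formula).
theta = 22 degrees = 0.383972 rad
cos(22 deg) = 0.9272
sin(22 deg) = 0.3746
exp(theta*B) = 0.9272 + 0.3746*B


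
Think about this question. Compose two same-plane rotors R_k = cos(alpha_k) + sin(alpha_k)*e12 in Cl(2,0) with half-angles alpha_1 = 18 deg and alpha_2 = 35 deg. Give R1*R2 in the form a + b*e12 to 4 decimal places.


Same-plane rotors commute and their half-angles add:
R1*R2 = cos(a1 + a2) + sin(a1 + a2)*e12.
a1 + a2 = 18 + 35 = 53 deg
cos(53 deg) = 0.6018
sin(53 deg) = 0.7986
R1*R2 = 0.6018 + 0.7986*e12


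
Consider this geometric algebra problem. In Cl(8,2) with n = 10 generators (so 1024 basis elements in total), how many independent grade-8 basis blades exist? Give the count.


Number of grade-k basis blades in Cl(p,q) with n = p + q is C(n, k).
n = 8 + 2 = 10
C(10, 8) = 10! / (8! * 2!)
= 3628800 / (40320 * 2)
= 45


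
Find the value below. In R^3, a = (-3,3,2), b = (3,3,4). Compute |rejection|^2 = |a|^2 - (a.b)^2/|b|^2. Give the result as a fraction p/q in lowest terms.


|a|^2 = (-3)^2 + 3^2 + 2^2 = 22
|b|^2 = 3^2 + 3^2 + 4^2 = 34
a . b = (-3)*3 + 3*3 + 2*4 = 8
(a.b)^2 = 8^2 = 64
|rej|^2 = 22 - 64/34
= (748 - 64)/34
= 684/34
In lowest terms: 342/17


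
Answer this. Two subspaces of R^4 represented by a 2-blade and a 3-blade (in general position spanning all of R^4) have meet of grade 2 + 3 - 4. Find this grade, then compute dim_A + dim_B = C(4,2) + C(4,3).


Meet grade = grade(A) + grade(B) - n
= 2 + 3 - 4 = 1
C(4,2) = 6
C(4,3) = 4
dim_A + dim_B = 6 + 4 = 10


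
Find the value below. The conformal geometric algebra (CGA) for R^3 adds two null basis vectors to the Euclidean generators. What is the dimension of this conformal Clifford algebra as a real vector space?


The conformal model of R^3 uses Cl(4,1): the 3 Euclidean generators plus two extra orthogonal generators e+ (e+^2 = +1) and e- (e-^2 = -1), from which the null vectors e0, einf are built.
Number of generators m = 3 + 2 = 5.
dim Cl(p,q) = 2^m = 2^5 = 32


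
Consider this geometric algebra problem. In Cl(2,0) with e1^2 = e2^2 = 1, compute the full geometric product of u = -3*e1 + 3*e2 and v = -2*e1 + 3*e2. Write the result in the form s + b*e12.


Expand: (-3*e1 + 3*e2)(-2*e1 + 3*e2)
= (-3)*(-2)*e1e1 + (-3)*3*e1e2 + 3*(-2)*e2e1 + 3*3*e2e2
Using e1^2 = e2^2 = 1, e2e1 = -e1e2:
Scalar part s = (-3)*(-2) + 3*3 = 6 + 9 = 15
Bivector part b = (-3)*3 - 3*(-2) = -9 - (-6) = -3
uv = 15 - 3*e12


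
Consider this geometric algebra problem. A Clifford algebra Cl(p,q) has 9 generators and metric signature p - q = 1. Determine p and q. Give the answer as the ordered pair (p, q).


We need p + q = 9 and p - q = 1.
Adding: 2p = 9 + 1 = 10, so p = 5.
Then q = 9 - 5 = 4.
(p, q) = (5, 4)


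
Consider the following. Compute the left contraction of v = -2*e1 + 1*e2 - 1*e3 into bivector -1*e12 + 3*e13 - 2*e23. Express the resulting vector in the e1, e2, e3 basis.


Left contraction v _| B = <vB>_1 (grade-1 part of the geometric product vB).
Using e1_|e12 = e2, e2_|e12 = -e1, e1_|e13 = e3, e3_|e13 = -e1, e2_|e23 = e3, e3_|e23 = -e2:
e1 coeff: -v2*b12 - v3*b13 = -(1)*(-1) - (-1)*(3) = 4
e2 coeff: v1*b12 - v3*b23 = (-2)*(-1) - (-1)*(-2) = 0
e3 coeff: v1*b13 + v2*b23 = (-2)*(3) + (1)*(-2) = -8
v _| B = 4*e1 + 0*e2 - 8*e3


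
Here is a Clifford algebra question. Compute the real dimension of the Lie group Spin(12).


Spin(n) double-covers SO(n); both have Lie algebra so(n) of dimension n(n-1)/2.
n = 12
n(n-1) = 12 * 11 = 132
dim Spin(12) = 132/2 = 66


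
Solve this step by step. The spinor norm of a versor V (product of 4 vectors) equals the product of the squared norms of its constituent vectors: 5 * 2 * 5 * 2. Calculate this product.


Spinor norm N(V) = |v1|^2 * |v2|^2 * ... * |v4|^2
= 5 * 2 * 5 * 2
Running product: 5, 10, 50, 100
N(V) = 100


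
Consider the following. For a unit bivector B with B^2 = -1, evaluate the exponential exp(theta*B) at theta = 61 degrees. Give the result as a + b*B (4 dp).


For a unit bivector B with B^2 = -1, the exponential series gives
e^(theta*B) = cos(theta) + sin(theta)*B (the GA analogue of Euler's formula).
theta = 61 degrees = 1.064651 rad
cos(61 deg) = 0.4848
sin(61 deg) = 0.8746
exp(theta*B) = 0.4848 + 0.8746*B


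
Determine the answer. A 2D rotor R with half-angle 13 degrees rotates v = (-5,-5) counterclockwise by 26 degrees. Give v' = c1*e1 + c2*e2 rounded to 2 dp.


Rotor R = cos(13deg) - sin(13deg)*e12
Rotation angle theta = 2 * 13 = 26 degrees
v' = R*v*~R rotates v by theta.
cos(26deg) = 0.8988, sin(26deg) = 0.4384
v'_1 = -5*cos(26deg) - (-5)*sin(26deg)
= -5*0.8988 - (-5)*0.4384
= -2.30
v'_2 = -5*sin(26deg) + (-5)*cos(26deg)
= -5*0.4384 + (-5)*0.8988
= -6.69
v' = -2.30*e1 - 6.69*e2


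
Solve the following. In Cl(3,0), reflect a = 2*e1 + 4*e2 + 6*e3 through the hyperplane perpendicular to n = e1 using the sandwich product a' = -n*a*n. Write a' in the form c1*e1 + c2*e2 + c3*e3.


Reflection formula: a' = -n*a*n, with n = e1 (unit vector, n^2 = 1).
For reflection through hyperplane perp to e1:
The component along e1 flips sign, others stay.
a = (2, 4, 6)
a' = (-2, 4, 6)
a' = -2*e1 + 4*e2 + 6*e3


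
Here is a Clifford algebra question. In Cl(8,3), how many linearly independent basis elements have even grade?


Even subalgebra dimension = 2^(n-1)
n = 8 + 3 = 11
2^(11 - 1) = 2^10 = 1024
Verification: sum of C(11,k) for even k = 1 + 55 + 330 + 462 + 165 + 11 = 1024
Result = 1024


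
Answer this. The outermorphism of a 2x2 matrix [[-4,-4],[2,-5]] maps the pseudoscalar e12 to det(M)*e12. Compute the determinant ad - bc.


The outermorphism of a linear map f sends e1^e2 to f(e1)^f(e2).
f(e1) = -4*e1 + 2*e2
f(e2) = -4*e1 - 5*e2
f(e1) ^ f(e2) = (-4*e1 + 2*e2) ^ (-4*e1 - 5*e2)
= (-4)*(-5)*e12 + 2*(-4)*e21
= (20 - (-8))*e12
= 28*e12
Coefficient = 28


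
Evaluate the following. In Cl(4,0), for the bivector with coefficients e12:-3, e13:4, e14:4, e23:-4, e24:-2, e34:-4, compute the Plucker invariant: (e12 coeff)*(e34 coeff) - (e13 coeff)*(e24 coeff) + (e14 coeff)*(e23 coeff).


Plucker relation: af - be + cd
a*f = (-3)*(-4) = 12
b*e = 4*(-2) = -8
c*d = 4*(-4) = -16
af - be + cd = 12 - (-8) + (-16)
= 4


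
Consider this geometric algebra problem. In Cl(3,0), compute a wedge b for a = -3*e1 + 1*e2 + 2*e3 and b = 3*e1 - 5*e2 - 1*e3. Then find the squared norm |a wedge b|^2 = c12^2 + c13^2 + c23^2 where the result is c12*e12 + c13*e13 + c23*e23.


a wedge b = (a1*b2 - a2*b1)*e12 + (a1*b3 - a3*b1)*e13 + (a2*b3 - a3*b2)*e23
e12 coeff: (-3)*(-5) - 1*3 = 15 - 3 = 12
e13 coeff: (-3)*(-1) - 2*3 = 3 - 6 = -3
e23 coeff: 1*(-1) - 2*(-5) = -1 - (-10) = 9
|a wedge b|^2 = 12^2 + (-3)^2 + 9^2
= 144 + 9 + 81
= 234


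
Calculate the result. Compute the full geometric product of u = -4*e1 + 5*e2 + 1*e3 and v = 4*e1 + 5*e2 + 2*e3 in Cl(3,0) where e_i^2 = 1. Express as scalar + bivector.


In Cl(3,0): e_i^2 = 1, e_ie_j = -e_je_i for i != j.
Scalar part = u . v = (-4)*4 + 5*5 + 1*2
= -16 + 25 + 2 = 11
e12 coeff = (-4)*5 - 5*4 = -20 - 20 = -40
e13 coeff = (-4)*2 - 1*4 = -8 - 4 = -12
e23 coeff = 5*2 - 1*5 = 10 - 5 = 5
uv = 11 - 40*e12 - 12*e13 + 5*e23


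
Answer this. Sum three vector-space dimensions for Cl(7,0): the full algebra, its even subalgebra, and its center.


n = 7 + 0 = 7
Total dim = 2^7 = 128
Even subalgebra dim = 2^6 = 64
n is odd, so center dim = 2
Sum = 128 + 64 + 2 = 194


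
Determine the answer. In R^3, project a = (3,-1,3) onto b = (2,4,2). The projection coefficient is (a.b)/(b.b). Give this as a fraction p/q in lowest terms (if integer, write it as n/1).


Projection coefficient = (a . b) / (b . b)
a . b = 3*2 + (-1)*4 + 3*2
= 6 + (-4) + 6 = 8
b . b = 2^2 + 4^2 + 2^2
= 4 + 16 + 4 = 24
Coefficient = 8/24
In lowest terms: 1/3


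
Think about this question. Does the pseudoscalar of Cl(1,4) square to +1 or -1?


The pseudoscalar I = e1...e_n (product of all n generators) of Cl(p,q) satisfies I^2 = (-1)^(q + n(n-1)/2).
p = 1, q = 4, n = p + q = 5
n(n-1)/2 = 5 * 4 / 2 = 10
Exponent = q + n(n-1)/2 = 4 + 10 = 14
I^2 = (-1)^14 = +1


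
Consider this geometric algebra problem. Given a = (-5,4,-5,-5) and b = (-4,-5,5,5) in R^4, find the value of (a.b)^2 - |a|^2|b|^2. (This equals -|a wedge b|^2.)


a . b = (-5)*(-4) + 4*(-5) + (-5)*5 + (-5)*5
= 20 + (-20) + (-25) + (-25) = -50
|a|^2 = (-5)^2 + 4^2 + (-5)^2 + (-5)^2 = 91
|b|^2 = (-4)^2 + (-5)^2 + 5^2 + 5^2 = 91
(a.b)^2 = (-50)^2 = 2500
|a|^2 * |b|^2 = 91 * 91 = 8281
Result = 2500 - 8281 = -5781


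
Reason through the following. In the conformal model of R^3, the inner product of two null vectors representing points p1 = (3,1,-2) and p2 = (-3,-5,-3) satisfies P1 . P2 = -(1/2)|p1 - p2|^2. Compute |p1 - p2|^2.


p1 - p2 = (6, 6, 1)
|p1 - p2|^2 = 6^2 + 6^2 + 1^2
= 36 + 36 + 1
= 73


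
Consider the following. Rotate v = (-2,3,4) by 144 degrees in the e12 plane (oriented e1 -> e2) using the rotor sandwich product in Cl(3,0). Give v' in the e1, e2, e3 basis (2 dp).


Rotor R = cos(72deg) - sin(72deg)*e12
Rotation angle theta = 2 * 72 = 144 degrees in the e12 plane (e1 -> e2).
The component perpendicular to the plane (e3) is invariant: v'_3 = v3 = 4.00
cos(144deg) = -0.8090, sin(144deg) = 0.5878
v'_1 = v1*cos(theta) - v2*sin(theta) = -2*(-0.8090) - 3*0.5878 = -0.15
v'_2 = v1*sin(theta) + v2*cos(theta) = -2*0.5878 + 3*(-0.8090) = -3.60
v' = -0.15*e1 - 3.60*e2 + 4.00*e3


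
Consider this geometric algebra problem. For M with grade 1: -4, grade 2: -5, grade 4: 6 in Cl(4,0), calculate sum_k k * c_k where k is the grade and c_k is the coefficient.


Grade-weighted sum = sum of grade_k * coefficient_k
1*(-4) = -4
2*(-5) = -10
4*6 = 24
Total = -4 + (-10) + 24 = 10


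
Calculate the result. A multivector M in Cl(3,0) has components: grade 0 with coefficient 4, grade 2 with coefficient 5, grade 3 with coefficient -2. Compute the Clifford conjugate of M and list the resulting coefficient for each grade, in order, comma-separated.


Clifford conjugate sign for grade k: (-1)^(k(k+1)/2)
Grade 0: (-1)^(0*1/2) = (-1)^0 = 1, coeff 4 -> 4
Grade 2: (-1)^(2*3/2) = (-1)^3 = -1, coeff 5 -> -5
Grade 3: (-1)^(3*4/2) = (-1)^6 = 1, coeff -2 -> -2
Conjugated coefficients: 4, -5, -2


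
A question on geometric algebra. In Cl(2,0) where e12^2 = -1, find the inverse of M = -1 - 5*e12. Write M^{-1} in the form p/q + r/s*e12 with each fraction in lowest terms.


M = -1 - 5*e12, where e12^2 = -1.
Since M commutes with its reverse ~M = a - b*e12, M * ~M = a^2 - b^2*e12^2 = a^2 + b^2.
So M^{-1} = ~M / (a^2 + b^2) = (a - b*e12)/(a^2 + b^2).
a^2 + b^2 = 1 + 25 = 26
Scalar part = -1/26 = -1/26
Bivector coeff = 5/26 = 5/26
M^{-1} = -1/26 + 5/26*e12


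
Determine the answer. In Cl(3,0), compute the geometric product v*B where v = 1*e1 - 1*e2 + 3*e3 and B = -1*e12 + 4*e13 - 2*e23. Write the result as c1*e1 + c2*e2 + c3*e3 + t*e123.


vB has grade-1 (vector) and grade-3 (trivector) parts: vB = (v _| B) + (v ^ B).
Vector part <vB>_1:
  e1: -v2*b12 - v3*b13 = -(-1)*(-1) - (3)*(4) = -13
  e2: v1*b12 - v3*b23 = (1)*(-1) - (3)*(-2) = 5
  e3: v1*b13 + v2*b23 = (1)*(4) + (-1)*(-2) = 6
Trivector part <vB>_3:
  e123: v1*b23 - v2*b13 + v3*b12 = (1)*(-2) - (-1)*(4) + (3)*(-1) = -1
vB = -13*e1 + 5*e2 + 6*e3 - 1*e123


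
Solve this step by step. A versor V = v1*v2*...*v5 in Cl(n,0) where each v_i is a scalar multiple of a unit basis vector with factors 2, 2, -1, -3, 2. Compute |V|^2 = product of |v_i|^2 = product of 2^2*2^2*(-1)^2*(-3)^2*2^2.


Each vector v_i has |v_i|^2 = s_i^2
Squared scales: 2^2 = 4, 2^2 = 4, (-1)^2 = 1, (-3)^2 = 9, 2^2 = 4
|V|^2 = 4 * 4 * 1 * 9 * 4
= 576


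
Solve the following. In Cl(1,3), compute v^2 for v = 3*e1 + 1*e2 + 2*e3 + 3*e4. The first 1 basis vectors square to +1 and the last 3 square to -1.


v^2 = sum of c_i^2 * e_i^2
Positive signature terms (e_i^2 = +1): 3^2 = 9
Negative signature terms (e_j^2 = -1): 1^2 + 2^2 + 3^2 = 14
v^2 = 9 - 14 = -5


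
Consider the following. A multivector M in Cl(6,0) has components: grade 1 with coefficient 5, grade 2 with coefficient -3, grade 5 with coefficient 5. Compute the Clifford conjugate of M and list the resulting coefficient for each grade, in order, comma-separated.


Clifford conjugate sign for grade k: (-1)^(k(k+1)/2)
Grade 1: (-1)^(1*2/2) = (-1)^1 = -1, coeff 5 -> -5
Grade 2: (-1)^(2*3/2) = (-1)^3 = -1, coeff -3 -> 3
Grade 5: (-1)^(5*6/2) = (-1)^15 = -1, coeff 5 -> -5
Conjugated coefficients: -5, 3, -5


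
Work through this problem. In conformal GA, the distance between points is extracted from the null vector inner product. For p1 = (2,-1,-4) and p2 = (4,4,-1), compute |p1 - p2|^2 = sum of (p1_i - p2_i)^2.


p1 - p2 = (-2, -5, -3)
|p1 - p2|^2 = (-2)^2 + (-5)^2 + (-3)^2
= 4 + 25 + 9
= 38


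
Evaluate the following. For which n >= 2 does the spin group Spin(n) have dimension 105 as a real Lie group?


dim Spin(n) = dim so(n) = n(n-1)/2.
Solve n(n-1)/2 = 105, i.e. n^2 - n - 210 = 0.
Discriminant = 1 + 8*105 = 841
n = (1 + sqrt(841))/2 = (1 + 29)/2 = 15


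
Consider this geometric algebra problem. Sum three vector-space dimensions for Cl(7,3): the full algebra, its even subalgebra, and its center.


n = 7 + 3 = 10
Total dim = 2^10 = 1024
Even subalgebra dim = 2^9 = 512
n is even, so center dim = 1
Sum = 1024 + 512 + 1 = 1537


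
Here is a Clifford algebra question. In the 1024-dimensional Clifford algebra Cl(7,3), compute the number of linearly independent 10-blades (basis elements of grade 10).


Number of grade-k basis blades in Cl(p,q) with n = p + q is C(n, k).
n = 7 + 3 = 10
C(10, 10) = 10! / (10! * 0!)
= 3628800 / (3628800 * 1)
= 1


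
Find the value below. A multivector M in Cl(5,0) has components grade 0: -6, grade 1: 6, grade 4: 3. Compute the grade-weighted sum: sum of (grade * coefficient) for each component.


Grade-weighted sum = sum of grade_k * coefficient_k
0*(-6) = 0
1*6 = 6
4*3 = 12
Total = 0 + 6 + 12 = 18


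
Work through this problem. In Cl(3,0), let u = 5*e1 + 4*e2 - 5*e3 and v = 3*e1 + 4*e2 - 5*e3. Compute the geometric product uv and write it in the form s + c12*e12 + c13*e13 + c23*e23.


In Cl(3,0): e_i^2 = 1, e_ie_j = -e_je_i for i != j.
Scalar part = u . v = 5*3 + 4*4 + (-5)*(-5)
= 15 + 16 + 25 = 56
e12 coeff = 5*4 - 4*3 = 20 - 12 = 8
e13 coeff = 5*(-5) - (-5)*3 = -25 - (-15) = -10
e23 coeff = 4*(-5) - (-5)*4 = -20 - (-20) = 0
uv = 56 + 8*e12 - 10*e13 + 0*e23


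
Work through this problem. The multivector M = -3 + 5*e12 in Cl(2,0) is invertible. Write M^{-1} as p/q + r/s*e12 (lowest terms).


M = -3 + 5*e12, where e12^2 = -1.
Since M commutes with its reverse ~M = a - b*e12, M * ~M = a^2 - b^2*e12^2 = a^2 + b^2.
So M^{-1} = ~M / (a^2 + b^2) = (a - b*e12)/(a^2 + b^2).
a^2 + b^2 = 9 + 25 = 34
Scalar part = -3/34 = -3/34
Bivector coeff = -5/34 = -5/34
M^{-1} = -3/34 - 5/34*e12


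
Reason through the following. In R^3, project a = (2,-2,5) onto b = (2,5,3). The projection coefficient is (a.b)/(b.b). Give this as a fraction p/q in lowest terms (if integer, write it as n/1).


Projection coefficient = (a . b) / (b . b)
a . b = 2*2 + (-2)*5 + 5*3
= 4 + (-10) + 15 = 9
b . b = 2^2 + 5^2 + 3^2
= 4 + 25 + 9 = 38
Coefficient = 9/38
In lowest terms: 9/38


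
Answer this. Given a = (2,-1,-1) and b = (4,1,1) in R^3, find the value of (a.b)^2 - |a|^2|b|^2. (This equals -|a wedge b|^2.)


a . b = 2*4 + (-1)*1 + (-1)*1
= 8 + (-1) + (-1) = 6
|a|^2 = 2^2 + (-1)^2 + (-1)^2 = 6
|b|^2 = 4^2 + 1^2 + 1^2 = 18
(a.b)^2 = 6^2 = 36
|a|^2 * |b|^2 = 6 * 18 = 108
Result = 36 - 108 = -72


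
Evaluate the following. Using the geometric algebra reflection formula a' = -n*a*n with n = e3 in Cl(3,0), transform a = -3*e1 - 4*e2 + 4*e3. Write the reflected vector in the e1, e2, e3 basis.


Reflection formula: a' = -n*a*n, with n = e3 (unit vector, n^2 = 1).
For reflection through hyperplane perp to e3:
The component along e3 flips sign, others stay.
a = (-3, -4, 4)
a' = (-3, -4, -4)
a' = -3*e1 - 4*e2 - 4*e3


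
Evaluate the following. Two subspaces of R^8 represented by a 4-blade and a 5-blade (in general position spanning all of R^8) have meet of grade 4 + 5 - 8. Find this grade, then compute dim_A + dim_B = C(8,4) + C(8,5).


Meet grade = grade(A) + grade(B) - n
= 4 + 5 - 8 = 1
C(8,4) = 70
C(8,5) = 56
dim_A + dim_B = 70 + 56 = 126


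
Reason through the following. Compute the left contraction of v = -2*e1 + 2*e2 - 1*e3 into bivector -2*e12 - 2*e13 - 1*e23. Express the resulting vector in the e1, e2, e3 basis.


Left contraction v _| B = <vB>_1 (grade-1 part of the geometric product vB).
Using e1_|e12 = e2, e2_|e12 = -e1, e1_|e13 = e3, e3_|e13 = -e1, e2_|e23 = e3, e3_|e23 = -e2:
e1 coeff: -v2*b12 - v3*b13 = -(2)*(-2) - (-1)*(-2) = 2
e2 coeff: v1*b12 - v3*b23 = (-2)*(-2) - (-1)*(-1) = 3
e3 coeff: v1*b13 + v2*b23 = (-2)*(-2) + (2)*(-1) = 2
v _| B = 2*e1 + 3*e2 + 2*e3


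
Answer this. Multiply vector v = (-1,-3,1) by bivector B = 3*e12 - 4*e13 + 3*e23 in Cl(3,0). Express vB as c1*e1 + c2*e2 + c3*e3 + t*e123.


vB has grade-1 (vector) and grade-3 (trivector) parts: vB = (v _| B) + (v ^ B).
Vector part <vB>_1:
  e1: -v2*b12 - v3*b13 = -(-3)*(3) - (1)*(-4) = 13
  e2: v1*b12 - v3*b23 = (-1)*(3) - (1)*(3) = -6
  e3: v1*b13 + v2*b23 = (-1)*(-4) + (-3)*(3) = -5
Trivector part <vB>_3:
  e123: v1*b23 - v2*b13 + v3*b12 = (-1)*(3) - (-3)*(-4) + (1)*(3) = -12
vB = 13*e1 - 6*e2 - 5*e3 - 12*e123


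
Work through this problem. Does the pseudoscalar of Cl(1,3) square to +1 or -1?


The pseudoscalar I = e1...e_n (product of all n generators) of Cl(p,q) satisfies I^2 = (-1)^(q + n(n-1)/2).
p = 1, q = 3, n = p + q = 4
n(n-1)/2 = 4 * 3 / 2 = 6
Exponent = q + n(n-1)/2 = 3 + 6 = 9
I^2 = (-1)^9 = -1


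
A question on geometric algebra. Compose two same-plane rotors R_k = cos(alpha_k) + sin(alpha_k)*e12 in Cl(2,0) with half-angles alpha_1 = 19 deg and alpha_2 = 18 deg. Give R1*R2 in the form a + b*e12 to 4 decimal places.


Same-plane rotors commute and their half-angles add:
R1*R2 = cos(a1 + a2) + sin(a1 + a2)*e12.
a1 + a2 = 19 + 18 = 37 deg
cos(37 deg) = 0.7986
sin(37 deg) = 0.6018
R1*R2 = 0.7986 + 0.6018*e12


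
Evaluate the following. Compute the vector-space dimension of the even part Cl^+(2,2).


Even subalgebra dimension = 2^(n-1)
n = 2 + 2 = 4
2^(4 - 1) = 2^3 = 8
Verification: sum of C(4,k) for even k = 1 + 6 + 1 = 8
Result = 8


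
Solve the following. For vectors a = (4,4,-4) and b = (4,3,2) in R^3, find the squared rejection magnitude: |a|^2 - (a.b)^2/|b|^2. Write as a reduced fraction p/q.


|a|^2 = 4^2 + 4^2 + (-4)^2 = 48
|b|^2 = 4^2 + 3^2 + 2^2 = 29
a . b = 4*4 + 4*3 + (-4)*2 = 20
(a.b)^2 = 20^2 = 400
|rej|^2 = 48 - 400/29
= (1392 - 400)/29
= 992/29
In lowest terms: 992/29


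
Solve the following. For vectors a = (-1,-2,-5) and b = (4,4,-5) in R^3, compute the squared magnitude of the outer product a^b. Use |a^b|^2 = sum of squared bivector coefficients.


a wedge b = (a1*b2 - a2*b1)*e12 + (a1*b3 - a3*b1)*e13 + (a2*b3 - a3*b2)*e23
e12 coeff: (-1)*4 - (-2)*4 = -4 - (-8) = 4
e13 coeff: (-1)*(-5) - (-5)*4 = 5 - (-20) = 25
e23 coeff: (-2)*(-5) - (-5)*4 = 10 - (-20) = 30
|a wedge b|^2 = 4^2 + 25^2 + 30^2
= 16 + 625 + 900
= 1541


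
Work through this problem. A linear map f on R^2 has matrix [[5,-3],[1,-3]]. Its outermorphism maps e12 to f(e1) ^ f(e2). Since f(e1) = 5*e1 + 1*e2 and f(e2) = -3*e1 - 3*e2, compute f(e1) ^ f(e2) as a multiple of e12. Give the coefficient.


The outermorphism of a linear map f sends e1^e2 to f(e1)^f(e2).
f(e1) = 5*e1 + 1*e2
f(e2) = -3*e1 - 3*e2
f(e1) ^ f(e2) = (5*e1 + 1*e2) ^ (-3*e1 - 3*e2)
= 5*(-3)*e12 + 1*(-3)*e21
= (-15 - (-3))*e12
= -12*e12
Coefficient = -12


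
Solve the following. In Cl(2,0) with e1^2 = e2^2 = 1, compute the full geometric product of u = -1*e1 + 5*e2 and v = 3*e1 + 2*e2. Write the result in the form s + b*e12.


Expand: (-1*e1 + 5*e2)(3*e1 + 2*e2)
= (-1)*3*e1e1 + (-1)*2*e1e2 + 5*3*e2e1 + 5*2*e2e2
Using e1^2 = e2^2 = 1, e2e1 = -e1e2:
Scalar part s = (-1)*3 + 5*2 = -3 + 10 = 7
Bivector part b = (-1)*2 - 5*3 = -2 - 15 = -17
uv = 7 - 17*e12


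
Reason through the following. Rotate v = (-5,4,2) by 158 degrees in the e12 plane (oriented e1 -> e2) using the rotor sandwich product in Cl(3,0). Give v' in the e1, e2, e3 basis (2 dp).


Rotor R = cos(79deg) - sin(79deg)*e12
Rotation angle theta = 2 * 79 = 158 degrees in the e12 plane (e1 -> e2).
The component perpendicular to the plane (e3) is invariant: v'_3 = v3 = 2.00
cos(158deg) = -0.9272, sin(158deg) = 0.3746
v'_1 = v1*cos(theta) - v2*sin(theta) = -5*(-0.9272) - 4*0.3746 = 3.14
v'_2 = v1*sin(theta) + v2*cos(theta) = -5*0.3746 + 4*(-0.9272) = -5.58
v' = 3.14*e1 - 5.58*e2 + 2.00*e3


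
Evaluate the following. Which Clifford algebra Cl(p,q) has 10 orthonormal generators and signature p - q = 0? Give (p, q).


We need p + q = 10 and p - q = 0.
Adding: 2p = 10 + 0 = 10, so p = 5.
Then q = 10 - 5 = 5.
(p, q) = (5, 5)


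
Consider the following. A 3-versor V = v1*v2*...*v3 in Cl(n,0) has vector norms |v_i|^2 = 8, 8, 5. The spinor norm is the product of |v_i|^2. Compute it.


Spinor norm N(V) = |v1|^2 * |v2|^2 * ... * |v3|^2
= 8 * 8 * 5
Running product: 8, 64, 320
N(V) = 320


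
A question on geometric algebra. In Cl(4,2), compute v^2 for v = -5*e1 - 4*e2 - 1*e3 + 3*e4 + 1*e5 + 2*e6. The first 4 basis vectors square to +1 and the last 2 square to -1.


v^2 = sum of c_i^2 * e_i^2
Positive signature terms (e_i^2 = +1): (-5)^2 + (-4)^2 + (-1)^2 + 3^2 = 51
Negative signature terms (e_j^2 = -1): 1^2 + 2^2 = 5
v^2 = 51 - 5 = 46


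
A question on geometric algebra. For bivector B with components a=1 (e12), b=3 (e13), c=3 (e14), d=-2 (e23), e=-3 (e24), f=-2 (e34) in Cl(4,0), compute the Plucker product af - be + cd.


Plucker relation: af - be + cd
a*f = 1*(-2) = -2
b*e = 3*(-3) = -9
c*d = 3*(-2) = -6
af - be + cd = -2 - (-9) + (-6)
= 1


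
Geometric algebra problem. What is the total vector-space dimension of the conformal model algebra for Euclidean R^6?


The conformal model of R^6 uses Cl(7,1): the 6 Euclidean generators plus two extra orthogonal generators e+ (e+^2 = +1) and e- (e-^2 = -1), from which the null vectors e0, einf are built.
Number of generators m = 6 + 2 = 8.
dim Cl(p,q) = 2^m = 2^8 = 256


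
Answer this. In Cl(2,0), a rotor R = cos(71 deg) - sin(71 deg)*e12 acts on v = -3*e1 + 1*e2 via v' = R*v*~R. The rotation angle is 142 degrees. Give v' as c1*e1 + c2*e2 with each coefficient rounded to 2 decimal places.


Rotor R = cos(71deg) - sin(71deg)*e12
Rotation angle theta = 2 * 71 = 142 degrees
v' = R*v*~R rotates v by theta.
cos(142deg) = -0.7880, sin(142deg) = 0.6157
v'_1 = -3*cos(142deg) - 1*sin(142deg)
= -3*(-0.7880) - 1*0.6157
= 1.75
v'_2 = -3*sin(142deg) + 1*cos(142deg)
= -3*0.6157 + 1*(-0.7880)
= -2.63
v' = 1.75*e1 - 2.63*e2


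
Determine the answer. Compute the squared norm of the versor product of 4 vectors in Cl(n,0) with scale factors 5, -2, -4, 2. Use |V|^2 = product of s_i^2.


Each vector v_i has |v_i|^2 = s_i^2
Squared scales: 5^2 = 25, (-2)^2 = 4, (-4)^2 = 16, 2^2 = 4
|V|^2 = 25 * 4 * 16 * 4
= 6400
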